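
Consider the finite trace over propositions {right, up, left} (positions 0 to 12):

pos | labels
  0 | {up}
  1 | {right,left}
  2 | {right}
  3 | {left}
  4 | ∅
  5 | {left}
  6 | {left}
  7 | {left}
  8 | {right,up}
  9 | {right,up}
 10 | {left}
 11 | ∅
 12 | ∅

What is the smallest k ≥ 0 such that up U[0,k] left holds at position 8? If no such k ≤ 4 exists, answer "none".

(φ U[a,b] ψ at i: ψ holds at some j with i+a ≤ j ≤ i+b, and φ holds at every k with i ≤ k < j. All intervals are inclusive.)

Need earliest j ≥ 8 with left, and up at every k in [8,j-1].
  j=8: rhs fails.
  j=9: rhs fails.
  j=10: rhs holds; lhs holds on [8,9]. k = 2.

2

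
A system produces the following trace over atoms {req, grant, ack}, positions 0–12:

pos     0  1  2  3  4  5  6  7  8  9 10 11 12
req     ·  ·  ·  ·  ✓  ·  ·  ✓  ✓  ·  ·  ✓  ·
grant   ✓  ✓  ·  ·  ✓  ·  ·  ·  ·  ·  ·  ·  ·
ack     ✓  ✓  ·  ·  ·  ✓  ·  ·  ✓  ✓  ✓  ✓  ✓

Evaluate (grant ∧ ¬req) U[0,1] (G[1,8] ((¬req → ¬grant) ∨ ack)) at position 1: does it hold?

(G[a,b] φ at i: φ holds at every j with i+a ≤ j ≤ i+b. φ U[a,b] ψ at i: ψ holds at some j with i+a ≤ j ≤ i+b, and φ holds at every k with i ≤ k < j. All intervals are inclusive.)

Need some j in [1,2] with G[1,8] ((¬req → ¬grant) ∨ ack), and (grant ∧ ¬req) at every k in [1,j-1].
  j=1: G[1,8] ((¬req → ¬grant) ∨ ack) holds; no prefix to check → satisfied.

Yes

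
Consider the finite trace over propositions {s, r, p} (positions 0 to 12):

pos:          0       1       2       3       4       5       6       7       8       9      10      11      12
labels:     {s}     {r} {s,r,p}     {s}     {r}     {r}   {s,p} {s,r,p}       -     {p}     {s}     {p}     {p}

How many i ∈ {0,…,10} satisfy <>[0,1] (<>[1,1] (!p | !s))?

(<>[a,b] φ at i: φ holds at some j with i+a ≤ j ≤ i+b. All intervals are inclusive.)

10

Evaluate at each i in [0,10]:
  i=0: ✓ (witness j=0)
  i=1: ✓ (witness j=2)
  i=2: ✓ (witness j=2)
  i=3: ✓ (witness j=3)
  i=4: ✓ (witness j=4)
  i=5: ✗ (none in [5,6])
  i=6: ✓ (witness j=7)
  i=7: ✓ (witness j=7)
  i=8: ✓ (witness j=8)
  i=9: ✓ (witness j=9)
  i=10: ✓ (witness j=10)
Positions where it holds: {0, 1, 2, 3, 4, 6, 7, 8, 9, 10} → 10.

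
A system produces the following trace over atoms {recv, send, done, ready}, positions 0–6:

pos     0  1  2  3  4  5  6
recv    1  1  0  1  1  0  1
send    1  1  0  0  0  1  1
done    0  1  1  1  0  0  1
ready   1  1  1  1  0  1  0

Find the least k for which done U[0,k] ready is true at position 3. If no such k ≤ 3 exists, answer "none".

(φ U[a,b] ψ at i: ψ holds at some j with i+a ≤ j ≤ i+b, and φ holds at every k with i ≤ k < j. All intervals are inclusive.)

Need earliest j ≥ 3 with ready, and done at every k in [3,j-1].
  j=3: rhs holds (empty prefix). k = 0.

0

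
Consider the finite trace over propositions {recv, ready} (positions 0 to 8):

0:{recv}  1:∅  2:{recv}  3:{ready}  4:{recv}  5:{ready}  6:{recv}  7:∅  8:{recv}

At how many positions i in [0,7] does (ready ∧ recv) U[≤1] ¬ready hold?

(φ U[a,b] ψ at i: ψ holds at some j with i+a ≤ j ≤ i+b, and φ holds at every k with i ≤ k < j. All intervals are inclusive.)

6

Evaluate at each i in [0,7]:
  i=0: ✓ (rhs at j=0)
  i=1: ✓ (rhs at j=1)
  i=2: ✓ (rhs at j=2)
  i=3: ✗ (lhs fails at k=3 before rhs at j=4)
  i=4: ✓ (rhs at j=4)
  i=5: ✗ (lhs fails at k=5 before rhs at j=6)
  i=6: ✓ (rhs at j=6)
  i=7: ✓ (rhs at j=7)
Positions where it holds: {0, 1, 2, 4, 6, 7} → 6.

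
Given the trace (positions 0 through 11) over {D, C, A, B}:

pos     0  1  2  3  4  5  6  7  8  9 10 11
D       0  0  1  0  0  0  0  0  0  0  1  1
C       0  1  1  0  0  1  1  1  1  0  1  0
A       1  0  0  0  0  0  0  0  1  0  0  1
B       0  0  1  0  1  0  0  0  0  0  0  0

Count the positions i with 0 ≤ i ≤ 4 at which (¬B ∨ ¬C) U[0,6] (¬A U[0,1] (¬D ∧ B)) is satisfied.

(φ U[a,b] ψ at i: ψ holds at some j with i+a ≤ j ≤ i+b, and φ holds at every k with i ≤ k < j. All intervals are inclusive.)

2

Evaluate at each i in [0,4]:
  i=0: ✗ (lhs fails at k=2 before rhs at j=3)
  i=1: ✗ (lhs fails at k=2 before rhs at j=3)
  i=2: ✗ (lhs fails at k=2 before rhs at j=3)
  i=3: ✓ (rhs at j=3)
  i=4: ✓ (rhs at j=4)
Positions where it holds: {3, 4} → 2.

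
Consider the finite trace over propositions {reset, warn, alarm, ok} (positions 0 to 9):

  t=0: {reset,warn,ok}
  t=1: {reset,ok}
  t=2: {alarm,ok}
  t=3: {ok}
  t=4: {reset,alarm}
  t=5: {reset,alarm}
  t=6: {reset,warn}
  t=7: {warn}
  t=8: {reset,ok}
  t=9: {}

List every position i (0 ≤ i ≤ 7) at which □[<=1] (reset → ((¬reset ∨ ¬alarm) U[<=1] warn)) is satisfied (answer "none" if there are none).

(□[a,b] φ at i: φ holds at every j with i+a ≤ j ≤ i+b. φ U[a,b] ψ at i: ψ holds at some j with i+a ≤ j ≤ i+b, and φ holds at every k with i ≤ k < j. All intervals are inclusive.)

2, 6

Evaluate at each i in [0,7]:
  i=0: ✗ (fails at j=1)
  i=1: ✗ (fails at j=1)
  i=2: ✓ (all of [2,3])
  i=3: ✗ (fails at j=4)
  i=4: ✗ (fails at j=4)
  i=5: ✗ (fails at j=5)
  i=6: ✓ (all of [6,7])
  i=7: ✗ (fails at j=8)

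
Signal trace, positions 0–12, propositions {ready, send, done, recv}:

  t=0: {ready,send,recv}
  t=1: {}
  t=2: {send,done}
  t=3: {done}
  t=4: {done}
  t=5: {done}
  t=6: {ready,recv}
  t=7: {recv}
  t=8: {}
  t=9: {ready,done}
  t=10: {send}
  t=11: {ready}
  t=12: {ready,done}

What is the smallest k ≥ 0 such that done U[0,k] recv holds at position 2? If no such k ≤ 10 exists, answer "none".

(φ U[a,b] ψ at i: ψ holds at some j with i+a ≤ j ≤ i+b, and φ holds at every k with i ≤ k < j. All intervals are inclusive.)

4

Need earliest j ≥ 2 with recv, and done at every k in [2,j-1].
  j=2: rhs fails.
  j=3: rhs fails.
  j=4: rhs fails.
  j=5: rhs fails.
  j=6: rhs holds; lhs holds on [2,5]. k = 4.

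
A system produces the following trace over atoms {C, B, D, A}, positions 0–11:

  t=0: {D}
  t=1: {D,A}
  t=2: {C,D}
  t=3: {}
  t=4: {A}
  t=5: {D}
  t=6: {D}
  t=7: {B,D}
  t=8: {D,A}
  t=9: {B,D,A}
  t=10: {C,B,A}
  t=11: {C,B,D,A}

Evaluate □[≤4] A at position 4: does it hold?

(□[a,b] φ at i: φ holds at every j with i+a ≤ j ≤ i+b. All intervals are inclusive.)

Check A at every j in [4,8]:
  j=4: true
  j=5: false
  j=6: false
  j=7: false
  j=8: true
Fails at j=5 → formula fails.

No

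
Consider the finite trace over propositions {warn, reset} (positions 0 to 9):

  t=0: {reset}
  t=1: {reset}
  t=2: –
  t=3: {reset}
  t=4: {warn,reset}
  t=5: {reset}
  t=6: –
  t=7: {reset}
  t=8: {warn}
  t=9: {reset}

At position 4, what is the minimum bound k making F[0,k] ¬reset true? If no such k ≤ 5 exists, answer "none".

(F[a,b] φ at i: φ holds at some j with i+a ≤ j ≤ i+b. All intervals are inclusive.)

2

Scan j = 4,5,… for ¬reset:
  j=4: fails
  j=5: fails
  j=6: holds
First hit at j=6, so smallest k = 6-4 = 2.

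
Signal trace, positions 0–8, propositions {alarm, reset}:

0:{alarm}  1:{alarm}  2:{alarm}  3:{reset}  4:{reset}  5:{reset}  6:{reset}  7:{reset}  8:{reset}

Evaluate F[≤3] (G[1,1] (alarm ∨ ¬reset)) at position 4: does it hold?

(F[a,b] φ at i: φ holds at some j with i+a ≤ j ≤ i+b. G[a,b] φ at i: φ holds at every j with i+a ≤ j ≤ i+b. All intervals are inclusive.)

Check G[1,1] (alarm ∨ ¬reset) at each j in [4,7]:
  j=4: fails at 5
  j=5: fails at 6
  j=6: fails at 7
  j=7: fails at 8
No position in the window satisfies it → formula fails.

No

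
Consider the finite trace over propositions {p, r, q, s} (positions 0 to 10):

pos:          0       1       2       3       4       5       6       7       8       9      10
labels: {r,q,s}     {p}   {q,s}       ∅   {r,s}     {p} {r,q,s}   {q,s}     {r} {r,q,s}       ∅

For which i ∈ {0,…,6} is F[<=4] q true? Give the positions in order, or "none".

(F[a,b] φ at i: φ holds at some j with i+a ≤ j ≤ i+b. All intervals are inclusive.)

0, 1, 2, 3, 4, 5, 6

Evaluate at each i in [0,6]:
  i=0: ✓ (witness j=0)
  i=1: ✓ (witness j=2)
  i=2: ✓ (witness j=2)
  i=3: ✓ (witness j=6)
  i=4: ✓ (witness j=6)
  i=5: ✓ (witness j=6)
  i=6: ✓ (witness j=6)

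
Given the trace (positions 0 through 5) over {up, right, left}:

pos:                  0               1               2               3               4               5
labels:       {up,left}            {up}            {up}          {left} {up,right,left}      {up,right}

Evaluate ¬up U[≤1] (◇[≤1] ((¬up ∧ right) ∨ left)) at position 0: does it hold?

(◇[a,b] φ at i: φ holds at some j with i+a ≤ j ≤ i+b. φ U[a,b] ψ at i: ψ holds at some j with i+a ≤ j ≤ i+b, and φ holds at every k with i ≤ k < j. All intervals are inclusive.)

Need some j in [0,1] with ◇[≤1] ((¬up ∧ right) ∨ left), and ¬up at every k in [0,j-1].
  j=0: ◇[≤1] ((¬up ∧ right) ∨ left) holds; no prefix to check → satisfied.

Holds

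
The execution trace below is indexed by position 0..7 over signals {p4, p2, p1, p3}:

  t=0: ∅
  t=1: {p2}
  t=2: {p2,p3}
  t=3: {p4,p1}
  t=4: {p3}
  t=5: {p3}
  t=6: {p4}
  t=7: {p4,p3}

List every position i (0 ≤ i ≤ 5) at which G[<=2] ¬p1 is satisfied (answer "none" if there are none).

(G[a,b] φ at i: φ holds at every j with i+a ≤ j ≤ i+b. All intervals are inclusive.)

0, 4, 5

Evaluate at each i in [0,5]:
  i=0: ✓ (all of [0,2])
  i=1: ✗ (fails at j=3)
  i=2: ✗ (fails at j=3)
  i=3: ✗ (fails at j=3)
  i=4: ✓ (all of [4,6])
  i=5: ✓ (all of [5,7])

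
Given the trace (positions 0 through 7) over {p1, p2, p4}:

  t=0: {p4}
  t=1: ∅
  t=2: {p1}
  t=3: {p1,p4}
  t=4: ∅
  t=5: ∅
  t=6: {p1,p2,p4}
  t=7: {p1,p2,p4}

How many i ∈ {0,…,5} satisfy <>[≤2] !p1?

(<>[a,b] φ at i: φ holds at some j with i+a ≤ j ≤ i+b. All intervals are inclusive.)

6

Evaluate at each i in [0,5]:
  i=0: ✓ (witness j=0)
  i=1: ✓ (witness j=1)
  i=2: ✓ (witness j=4)
  i=3: ✓ (witness j=4)
  i=4: ✓ (witness j=4)
  i=5: ✓ (witness j=5)
Positions where it holds: {0, 1, 2, 3, 4, 5} → 6.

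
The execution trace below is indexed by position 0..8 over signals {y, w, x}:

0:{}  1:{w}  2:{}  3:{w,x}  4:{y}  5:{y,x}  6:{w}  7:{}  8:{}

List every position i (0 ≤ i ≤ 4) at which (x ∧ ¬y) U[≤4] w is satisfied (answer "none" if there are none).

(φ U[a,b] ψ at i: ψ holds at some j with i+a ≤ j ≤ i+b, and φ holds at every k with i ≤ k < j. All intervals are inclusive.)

Evaluate at each i in [0,4]:
  i=0: ✗ (lhs fails at k=0 before rhs at j=1)
  i=1: ✓ (rhs at j=1)
  i=2: ✗ (lhs fails at k=2 before rhs at j=3)
  i=3: ✓ (rhs at j=3)
  i=4: ✗ (lhs fails at k=4 before rhs at j=6)

1, 3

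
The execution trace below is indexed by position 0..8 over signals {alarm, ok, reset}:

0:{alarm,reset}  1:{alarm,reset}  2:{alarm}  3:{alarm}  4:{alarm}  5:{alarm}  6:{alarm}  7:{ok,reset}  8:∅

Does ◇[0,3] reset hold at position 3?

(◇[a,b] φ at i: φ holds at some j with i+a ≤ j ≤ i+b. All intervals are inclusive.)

No

Check reset at each j in [3,6]:
  j=3: false
  j=4: false
  j=5: false
  j=6: false
No position in the window satisfies it → formula fails.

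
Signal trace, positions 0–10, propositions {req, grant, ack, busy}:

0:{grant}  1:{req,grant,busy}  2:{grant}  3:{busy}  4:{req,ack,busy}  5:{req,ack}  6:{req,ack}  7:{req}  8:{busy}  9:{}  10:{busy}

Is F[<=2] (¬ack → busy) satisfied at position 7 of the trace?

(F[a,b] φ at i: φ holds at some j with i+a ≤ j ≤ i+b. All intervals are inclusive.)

Holds

Check (¬ack → busy) at each j in [7,9]:
  j=7: false
  j=8: true
  j=9: false
Found at j=8 → formula holds.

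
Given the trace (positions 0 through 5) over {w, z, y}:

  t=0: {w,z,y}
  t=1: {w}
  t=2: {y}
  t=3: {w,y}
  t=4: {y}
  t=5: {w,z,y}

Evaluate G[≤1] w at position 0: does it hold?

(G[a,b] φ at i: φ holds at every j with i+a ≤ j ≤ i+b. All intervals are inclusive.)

Check w at every j in [0,1]:
  j=0: true
  j=1: true
All positions satisfy it → formula holds.

True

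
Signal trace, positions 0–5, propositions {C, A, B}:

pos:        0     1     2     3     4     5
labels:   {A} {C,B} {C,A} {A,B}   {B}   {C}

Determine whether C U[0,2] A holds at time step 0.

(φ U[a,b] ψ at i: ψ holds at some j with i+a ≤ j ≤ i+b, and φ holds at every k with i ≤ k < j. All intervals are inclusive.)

Need some j in [0,2] with A, and C at every k in [0,j-1].
  j=0: A holds; no prefix to check → satisfied.

True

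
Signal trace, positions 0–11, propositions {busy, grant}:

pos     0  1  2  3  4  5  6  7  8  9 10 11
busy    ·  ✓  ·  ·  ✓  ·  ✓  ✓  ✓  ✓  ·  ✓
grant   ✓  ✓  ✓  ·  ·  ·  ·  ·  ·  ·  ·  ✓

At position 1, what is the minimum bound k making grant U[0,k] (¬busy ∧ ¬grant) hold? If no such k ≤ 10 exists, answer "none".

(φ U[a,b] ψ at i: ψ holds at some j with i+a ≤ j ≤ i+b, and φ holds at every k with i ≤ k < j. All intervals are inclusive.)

2

Need earliest j ≥ 1 with (¬busy ∧ ¬grant), and grant at every k in [1,j-1].
  j=1: rhs fails.
  j=2: rhs fails.
  j=3: rhs holds; lhs holds on [1,2]. k = 2.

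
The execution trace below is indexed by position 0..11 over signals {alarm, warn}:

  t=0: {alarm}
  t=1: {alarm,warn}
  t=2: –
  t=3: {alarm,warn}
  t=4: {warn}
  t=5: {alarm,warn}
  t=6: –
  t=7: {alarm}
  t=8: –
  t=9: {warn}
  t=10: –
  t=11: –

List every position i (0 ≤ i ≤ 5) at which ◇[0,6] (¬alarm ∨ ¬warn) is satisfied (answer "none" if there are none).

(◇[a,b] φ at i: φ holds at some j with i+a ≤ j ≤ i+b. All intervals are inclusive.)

Evaluate at each i in [0,5]:
  i=0: ✓ (witness j=0)
  i=1: ✓ (witness j=2)
  i=2: ✓ (witness j=2)
  i=3: ✓ (witness j=4)
  i=4: ✓ (witness j=4)
  i=5: ✓ (witness j=6)

0, 1, 2, 3, 4, 5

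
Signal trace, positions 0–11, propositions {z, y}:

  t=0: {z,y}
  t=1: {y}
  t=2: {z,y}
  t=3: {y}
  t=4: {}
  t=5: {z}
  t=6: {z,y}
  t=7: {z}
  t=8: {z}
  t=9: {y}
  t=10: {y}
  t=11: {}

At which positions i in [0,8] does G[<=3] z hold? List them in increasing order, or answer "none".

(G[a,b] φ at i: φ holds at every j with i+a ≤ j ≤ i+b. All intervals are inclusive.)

Evaluate at each i in [0,8]:
  i=0: ✗ (fails at j=1)
  i=1: ✗ (fails at j=1)
  i=2: ✗ (fails at j=3)
  i=3: ✗ (fails at j=3)
  i=4: ✗ (fails at j=4)
  i=5: ✓ (all of [5,8])
  i=6: ✗ (fails at j=9)
  i=7: ✗ (fails at j=9)
  i=8: ✗ (fails at j=9)

5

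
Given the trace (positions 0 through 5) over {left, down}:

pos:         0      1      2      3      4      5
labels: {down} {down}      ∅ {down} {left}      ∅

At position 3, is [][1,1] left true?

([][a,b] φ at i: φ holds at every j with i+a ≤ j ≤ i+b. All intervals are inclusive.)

Check left at every j in [4,4]:
  j=4: true
All positions satisfy it → formula holds.

Holds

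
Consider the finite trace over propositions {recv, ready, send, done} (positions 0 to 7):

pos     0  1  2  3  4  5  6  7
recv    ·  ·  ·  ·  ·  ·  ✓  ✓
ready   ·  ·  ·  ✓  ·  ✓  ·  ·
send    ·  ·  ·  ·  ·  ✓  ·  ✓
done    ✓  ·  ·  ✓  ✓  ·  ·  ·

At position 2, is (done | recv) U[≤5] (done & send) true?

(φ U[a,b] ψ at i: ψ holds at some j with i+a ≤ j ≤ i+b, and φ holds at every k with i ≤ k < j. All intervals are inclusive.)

Need some j in [2,7] with (done & send), and (done | recv) at every k in [2,j-1].
  j=2: (done & send) false.
  j=3: (done & send) false.
  j=4: (done & send) false.
  j=5: (done & send) false.
  j=6: (done & send) false.
  j=7: (done & send) false.
No j in the window works → until fails.

False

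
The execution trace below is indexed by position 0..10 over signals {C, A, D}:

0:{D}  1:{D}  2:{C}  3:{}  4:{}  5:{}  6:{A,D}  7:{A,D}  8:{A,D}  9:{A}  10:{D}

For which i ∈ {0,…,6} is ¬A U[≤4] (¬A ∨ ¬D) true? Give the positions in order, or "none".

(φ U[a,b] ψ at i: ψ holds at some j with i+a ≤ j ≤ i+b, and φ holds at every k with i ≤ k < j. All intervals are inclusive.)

Evaluate at each i in [0,6]:
  i=0: ✓ (rhs at j=0)
  i=1: ✓ (rhs at j=1)
  i=2: ✓ (rhs at j=2)
  i=3: ✓ (rhs at j=3)
  i=4: ✓ (rhs at j=4)
  i=5: ✓ (rhs at j=5)
  i=6: ✗ (lhs fails at k=6 before rhs at j=9)

0, 1, 2, 3, 4, 5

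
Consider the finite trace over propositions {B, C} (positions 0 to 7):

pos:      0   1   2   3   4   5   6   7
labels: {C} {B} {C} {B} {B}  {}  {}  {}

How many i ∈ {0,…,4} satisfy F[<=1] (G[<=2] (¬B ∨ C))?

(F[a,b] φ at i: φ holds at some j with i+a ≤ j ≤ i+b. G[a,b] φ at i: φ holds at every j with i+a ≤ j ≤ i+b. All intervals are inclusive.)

1

Evaluate at each i in [0,4]:
  i=0: ✗ (none in [0,1])
  i=1: ✗ (none in [1,2])
  i=2: ✗ (none in [2,3])
  i=3: ✗ (none in [3,4])
  i=4: ✓ (witness j=5)
Positions where it holds: {4} → 1.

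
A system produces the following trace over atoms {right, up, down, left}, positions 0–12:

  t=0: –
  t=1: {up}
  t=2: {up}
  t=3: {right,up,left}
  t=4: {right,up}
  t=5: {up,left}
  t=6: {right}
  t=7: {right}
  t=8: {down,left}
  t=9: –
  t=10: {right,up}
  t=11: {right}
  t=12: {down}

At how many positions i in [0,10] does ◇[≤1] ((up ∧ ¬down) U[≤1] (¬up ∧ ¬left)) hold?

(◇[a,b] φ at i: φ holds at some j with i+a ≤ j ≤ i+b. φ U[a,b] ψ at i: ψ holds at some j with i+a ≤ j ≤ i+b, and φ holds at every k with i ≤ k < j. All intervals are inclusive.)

Evaluate at each i in [0,10]:
  i=0: ✓ (witness j=0)
  i=1: ✗ (none in [1,2])
  i=2: ✗ (none in [2,3])
  i=3: ✗ (none in [3,4])
  i=4: ✓ (witness j=5)
  i=5: ✓ (witness j=5)
  i=6: ✓ (witness j=6)
  i=7: ✓ (witness j=7)
  i=8: ✓ (witness j=9)
  i=9: ✓ (witness j=9)
  i=10: ✓ (witness j=10)
Positions where it holds: {0, 4, 5, 6, 7, 8, 9, 10} → 8.

8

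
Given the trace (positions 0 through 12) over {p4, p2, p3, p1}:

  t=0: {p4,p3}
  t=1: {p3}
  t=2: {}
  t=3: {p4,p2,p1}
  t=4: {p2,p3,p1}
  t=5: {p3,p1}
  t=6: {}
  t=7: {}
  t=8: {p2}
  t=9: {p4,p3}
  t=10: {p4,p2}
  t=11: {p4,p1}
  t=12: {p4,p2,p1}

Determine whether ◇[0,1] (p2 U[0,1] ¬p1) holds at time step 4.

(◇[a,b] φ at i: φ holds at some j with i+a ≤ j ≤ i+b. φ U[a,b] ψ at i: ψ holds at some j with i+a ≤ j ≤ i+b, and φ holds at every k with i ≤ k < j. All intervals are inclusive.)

Check (p2 U[0,1] ¬p1) at each j in [4,5]:
  j=4: fails
  j=5: fails
No position in the window satisfies it → formula fails.

Does not hold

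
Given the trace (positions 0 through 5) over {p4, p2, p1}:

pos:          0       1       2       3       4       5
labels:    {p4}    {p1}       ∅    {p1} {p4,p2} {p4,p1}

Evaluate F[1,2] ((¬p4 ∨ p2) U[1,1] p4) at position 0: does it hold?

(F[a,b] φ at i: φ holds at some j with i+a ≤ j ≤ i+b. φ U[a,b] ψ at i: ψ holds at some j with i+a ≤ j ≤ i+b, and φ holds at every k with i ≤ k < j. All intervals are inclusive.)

Does not hold

Check ((¬p4 ∨ p2) U[1,1] p4) at each j in [1,2]:
  j=1: fails
  j=2: fails
No position in the window satisfies it → formula fails.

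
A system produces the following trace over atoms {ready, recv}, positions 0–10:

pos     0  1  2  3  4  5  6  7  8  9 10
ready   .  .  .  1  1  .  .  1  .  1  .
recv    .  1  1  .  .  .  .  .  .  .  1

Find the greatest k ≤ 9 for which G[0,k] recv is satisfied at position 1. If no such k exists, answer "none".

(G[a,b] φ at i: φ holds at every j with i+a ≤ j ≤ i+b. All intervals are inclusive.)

1

recv must hold from j=1 onward; find where it first fails.
  j=1: holds
  j=2: holds
  j=3: fails
Holds on [1,2], so largest k = 1.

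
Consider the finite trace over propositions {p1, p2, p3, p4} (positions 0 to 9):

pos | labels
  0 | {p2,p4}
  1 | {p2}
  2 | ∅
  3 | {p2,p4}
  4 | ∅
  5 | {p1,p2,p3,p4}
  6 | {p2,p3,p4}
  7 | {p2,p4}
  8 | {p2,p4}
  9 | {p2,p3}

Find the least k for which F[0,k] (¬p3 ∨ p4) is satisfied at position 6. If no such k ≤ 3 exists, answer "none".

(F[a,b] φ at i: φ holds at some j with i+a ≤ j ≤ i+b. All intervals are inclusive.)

0

Scan j = 6,7,… for (¬p3 ∨ p4):
  j=6: holds
First hit at j=6, so smallest k = 6-6 = 0.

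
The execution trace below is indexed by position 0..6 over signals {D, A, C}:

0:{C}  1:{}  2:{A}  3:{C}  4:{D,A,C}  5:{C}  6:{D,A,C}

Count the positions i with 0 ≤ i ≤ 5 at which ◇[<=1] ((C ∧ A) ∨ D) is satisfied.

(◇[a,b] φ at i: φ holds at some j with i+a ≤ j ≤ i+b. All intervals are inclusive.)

Evaluate at each i in [0,5]:
  i=0: ✗ (none in [0,1])
  i=1: ✗ (none in [1,2])
  i=2: ✗ (none in [2,3])
  i=3: ✓ (witness j=4)
  i=4: ✓ (witness j=4)
  i=5: ✓ (witness j=6)
Positions where it holds: {3, 4, 5} → 3.

3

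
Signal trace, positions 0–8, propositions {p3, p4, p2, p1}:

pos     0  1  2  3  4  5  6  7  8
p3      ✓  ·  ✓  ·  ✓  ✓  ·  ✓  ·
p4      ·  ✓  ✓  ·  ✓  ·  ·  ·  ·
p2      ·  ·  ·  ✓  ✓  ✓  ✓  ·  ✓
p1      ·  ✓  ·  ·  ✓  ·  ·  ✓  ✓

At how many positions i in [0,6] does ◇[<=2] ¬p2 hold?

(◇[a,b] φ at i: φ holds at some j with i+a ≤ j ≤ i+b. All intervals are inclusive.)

5

Evaluate at each i in [0,6]:
  i=0: ✓ (witness j=0)
  i=1: ✓ (witness j=1)
  i=2: ✓ (witness j=2)
  i=3: ✗ (none in [3,5])
  i=4: ✗ (none in [4,6])
  i=5: ✓ (witness j=7)
  i=6: ✓ (witness j=7)
Positions where it holds: {0, 1, 2, 5, 6} → 5.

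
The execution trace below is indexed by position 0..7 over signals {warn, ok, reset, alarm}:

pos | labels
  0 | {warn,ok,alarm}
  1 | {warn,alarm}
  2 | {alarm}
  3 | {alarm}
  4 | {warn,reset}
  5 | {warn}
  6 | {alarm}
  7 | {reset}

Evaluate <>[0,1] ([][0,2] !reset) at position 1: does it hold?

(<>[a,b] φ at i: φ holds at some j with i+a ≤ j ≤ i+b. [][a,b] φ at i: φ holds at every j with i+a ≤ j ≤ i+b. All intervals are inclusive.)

True

Check [][0,2] !reset at each j in [1,2]:
  j=1: holds on [1,3]
  j=2: fails at 4
Found at j=1 → formula holds.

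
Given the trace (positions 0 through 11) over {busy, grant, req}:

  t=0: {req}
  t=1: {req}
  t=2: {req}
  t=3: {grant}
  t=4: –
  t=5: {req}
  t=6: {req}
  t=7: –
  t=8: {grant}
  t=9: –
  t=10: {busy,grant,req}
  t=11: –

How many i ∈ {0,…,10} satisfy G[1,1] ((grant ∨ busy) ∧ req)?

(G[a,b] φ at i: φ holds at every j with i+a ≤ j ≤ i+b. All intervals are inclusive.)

1

Evaluate at each i in [0,10]:
  i=0: ✗ (fails at j=1)
  i=1: ✗ (fails at j=2)
  i=2: ✗ (fails at j=3)
  i=3: ✗ (fails at j=4)
  i=4: ✗ (fails at j=5)
  i=5: ✗ (fails at j=6)
  i=6: ✗ (fails at j=7)
  i=7: ✗ (fails at j=8)
  i=8: ✗ (fails at j=9)
  i=9: ✓ (all of [10,10])
  i=10: ✗ (fails at j=11)
Positions where it holds: {9} → 1.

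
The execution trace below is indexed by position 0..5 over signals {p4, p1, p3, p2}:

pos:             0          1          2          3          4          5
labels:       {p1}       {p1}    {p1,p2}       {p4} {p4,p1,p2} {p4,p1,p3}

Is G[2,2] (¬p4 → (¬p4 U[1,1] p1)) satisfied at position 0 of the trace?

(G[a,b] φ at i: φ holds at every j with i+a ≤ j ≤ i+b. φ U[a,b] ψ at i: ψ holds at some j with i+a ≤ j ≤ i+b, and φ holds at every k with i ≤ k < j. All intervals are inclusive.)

False

Check (¬p4 → (¬p4 U[1,1] p1)) at every j in [2,2]:
  j=2: antecedent true; consequent fails → ✗
Fails at j=2 → formula fails.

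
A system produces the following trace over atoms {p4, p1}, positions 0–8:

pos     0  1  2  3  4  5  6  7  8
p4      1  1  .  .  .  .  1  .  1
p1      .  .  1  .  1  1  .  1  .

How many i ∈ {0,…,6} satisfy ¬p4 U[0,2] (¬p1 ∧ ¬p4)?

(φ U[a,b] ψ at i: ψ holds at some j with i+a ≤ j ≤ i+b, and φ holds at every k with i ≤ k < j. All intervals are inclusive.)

Evaluate at each i in [0,6]:
  i=0: ✗ (no rhs in [0,2])
  i=1: ✗ (lhs fails at k=1 before rhs at j=3)
  i=2: ✓ (rhs at j=3; lhs holds on [2,2])
  i=3: ✓ (rhs at j=3)
  i=4: ✗ (no rhs in [4,6])
  i=5: ✗ (no rhs in [5,7])
  i=6: ✗ (no rhs in [6,8])
Positions where it holds: {2, 3} → 2.

2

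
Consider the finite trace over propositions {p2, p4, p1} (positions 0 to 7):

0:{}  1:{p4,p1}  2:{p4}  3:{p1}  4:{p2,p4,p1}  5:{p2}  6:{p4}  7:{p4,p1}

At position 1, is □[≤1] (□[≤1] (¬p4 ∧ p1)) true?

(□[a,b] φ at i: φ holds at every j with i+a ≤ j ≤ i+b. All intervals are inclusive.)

Does not hold

Check □[≤1] (¬p4 ∧ p1) at every j in [1,2]:
  j=1: fails at 1
  j=2: fails at 2
Fails at j=1 → formula fails.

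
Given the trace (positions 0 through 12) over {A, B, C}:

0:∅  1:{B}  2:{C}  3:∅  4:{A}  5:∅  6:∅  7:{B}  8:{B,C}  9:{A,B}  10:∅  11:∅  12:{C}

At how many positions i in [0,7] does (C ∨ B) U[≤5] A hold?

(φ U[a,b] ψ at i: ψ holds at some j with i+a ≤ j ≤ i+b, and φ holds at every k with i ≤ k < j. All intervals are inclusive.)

Evaluate at each i in [0,7]:
  i=0: ✗ (lhs fails at k=0 before rhs at j=4)
  i=1: ✗ (lhs fails at k=3 before rhs at j=4)
  i=2: ✗ (lhs fails at k=3 before rhs at j=4)
  i=3: ✗ (lhs fails at k=3 before rhs at j=4)
  i=4: ✓ (rhs at j=4)
  i=5: ✗ (lhs fails at k=5 before rhs at j=9)
  i=6: ✗ (lhs fails at k=6 before rhs at j=9)
  i=7: ✓ (rhs at j=9; lhs holds on [7,8])
Positions where it holds: {4, 7} → 2.

2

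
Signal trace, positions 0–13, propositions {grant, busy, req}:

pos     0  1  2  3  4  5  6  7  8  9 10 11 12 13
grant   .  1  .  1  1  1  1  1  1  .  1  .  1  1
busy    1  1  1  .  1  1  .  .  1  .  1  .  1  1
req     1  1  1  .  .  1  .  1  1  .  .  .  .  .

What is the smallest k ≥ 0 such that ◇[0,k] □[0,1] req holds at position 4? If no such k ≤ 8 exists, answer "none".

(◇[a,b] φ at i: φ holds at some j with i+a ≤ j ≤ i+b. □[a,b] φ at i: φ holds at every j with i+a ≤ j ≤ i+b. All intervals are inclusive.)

Scan j = 4,5,… for □[0,1] req:
  j=4: fails
  j=5: fails
  j=6: fails
  j=7: holds
First hit at j=7, so smallest k = 7-4 = 3.

3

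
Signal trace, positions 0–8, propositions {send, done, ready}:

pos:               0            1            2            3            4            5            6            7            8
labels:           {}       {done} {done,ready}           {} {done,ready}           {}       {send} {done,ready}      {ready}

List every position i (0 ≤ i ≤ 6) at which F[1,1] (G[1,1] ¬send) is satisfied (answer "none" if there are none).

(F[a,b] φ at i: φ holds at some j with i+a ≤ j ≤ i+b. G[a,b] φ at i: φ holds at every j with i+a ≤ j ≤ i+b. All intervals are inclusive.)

Evaluate at each i in [0,6]:
  i=0: ✓ (witness j=1)
  i=1: ✓ (witness j=2)
  i=2: ✓ (witness j=3)
  i=3: ✓ (witness j=4)
  i=4: ✗ (none in [5,5])
  i=5: ✓ (witness j=6)
  i=6: ✓ (witness j=7)

0, 1, 2, 3, 5, 6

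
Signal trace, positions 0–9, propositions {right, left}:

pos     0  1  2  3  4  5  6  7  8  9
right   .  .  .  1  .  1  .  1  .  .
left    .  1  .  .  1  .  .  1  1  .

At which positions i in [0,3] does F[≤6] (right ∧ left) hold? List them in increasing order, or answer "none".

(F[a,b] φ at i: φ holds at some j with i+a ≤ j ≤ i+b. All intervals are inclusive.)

Evaluate at each i in [0,3]:
  i=0: ✗ (none in [0,6])
  i=1: ✓ (witness j=7)
  i=2: ✓ (witness j=7)
  i=3: ✓ (witness j=7)

1, 2, 3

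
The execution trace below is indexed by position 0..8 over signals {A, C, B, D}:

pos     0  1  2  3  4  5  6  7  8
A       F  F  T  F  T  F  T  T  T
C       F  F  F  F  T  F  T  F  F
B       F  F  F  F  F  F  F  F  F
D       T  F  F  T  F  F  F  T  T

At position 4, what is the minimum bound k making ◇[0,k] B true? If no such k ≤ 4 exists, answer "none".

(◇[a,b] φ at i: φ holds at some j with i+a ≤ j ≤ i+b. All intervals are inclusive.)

Scan j = 4,5,… for B:
  j=4: fails
  j=5: fails
  j=6: fails
  j=7: fails
  j=8: fails
No j in [4,8] satisfies it → none.

none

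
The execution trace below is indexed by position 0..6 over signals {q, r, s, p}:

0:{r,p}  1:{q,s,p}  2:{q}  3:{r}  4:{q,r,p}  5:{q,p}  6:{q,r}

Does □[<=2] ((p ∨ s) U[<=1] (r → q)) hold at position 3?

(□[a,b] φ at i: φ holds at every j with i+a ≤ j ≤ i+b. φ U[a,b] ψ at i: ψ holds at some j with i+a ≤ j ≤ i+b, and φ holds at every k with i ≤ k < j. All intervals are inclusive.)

No

Check ((p ∨ s) U[<=1] (r → q)) at every j in [3,5]:
  j=3: fails
  j=4: holds
  j=5: holds
Fails at j=3 → formula fails.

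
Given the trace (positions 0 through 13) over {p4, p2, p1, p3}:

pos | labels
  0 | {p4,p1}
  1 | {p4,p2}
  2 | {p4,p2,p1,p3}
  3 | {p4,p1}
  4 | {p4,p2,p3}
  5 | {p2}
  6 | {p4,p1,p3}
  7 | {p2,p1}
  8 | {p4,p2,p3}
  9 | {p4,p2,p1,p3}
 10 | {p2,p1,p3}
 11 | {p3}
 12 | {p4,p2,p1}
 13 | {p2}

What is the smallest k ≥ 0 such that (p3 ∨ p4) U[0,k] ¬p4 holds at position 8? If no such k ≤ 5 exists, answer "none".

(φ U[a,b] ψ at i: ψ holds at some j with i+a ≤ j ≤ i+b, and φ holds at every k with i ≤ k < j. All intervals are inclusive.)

Need earliest j ≥ 8 with ¬p4, and (p3 ∨ p4) at every k in [8,j-1].
  j=8: rhs fails.
  j=9: rhs fails.
  j=10: rhs holds; lhs holds on [8,9]. k = 2.

2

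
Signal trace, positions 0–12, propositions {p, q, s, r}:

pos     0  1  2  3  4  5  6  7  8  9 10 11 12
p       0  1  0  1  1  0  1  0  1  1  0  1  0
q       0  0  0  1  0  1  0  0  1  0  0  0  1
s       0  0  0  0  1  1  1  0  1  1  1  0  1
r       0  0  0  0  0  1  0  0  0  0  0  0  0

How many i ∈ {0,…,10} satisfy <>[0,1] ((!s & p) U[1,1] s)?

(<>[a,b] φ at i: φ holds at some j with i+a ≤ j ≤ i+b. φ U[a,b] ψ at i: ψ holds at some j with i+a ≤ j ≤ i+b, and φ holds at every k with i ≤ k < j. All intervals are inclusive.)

Evaluate at each i in [0,10]:
  i=0: ✗ (none in [0,1])
  i=1: ✗ (none in [1,2])
  i=2: ✓ (witness j=3)
  i=3: ✓ (witness j=3)
  i=4: ✗ (none in [4,5])
  i=5: ✗ (none in [5,6])
  i=6: ✗ (none in [6,7])
  i=7: ✗ (none in [7,8])
  i=8: ✗ (none in [8,9])
  i=9: ✗ (none in [9,10])
  i=10: ✓ (witness j=11)
Positions where it holds: {2, 3, 10} → 3.

3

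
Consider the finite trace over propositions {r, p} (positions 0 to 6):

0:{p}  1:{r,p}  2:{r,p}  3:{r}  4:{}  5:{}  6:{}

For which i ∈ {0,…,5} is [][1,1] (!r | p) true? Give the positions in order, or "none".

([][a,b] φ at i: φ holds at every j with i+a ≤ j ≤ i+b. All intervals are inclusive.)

Evaluate at each i in [0,5]:
  i=0: ✓ (all of [1,1])
  i=1: ✓ (all of [2,2])
  i=2: ✗ (fails at j=3)
  i=3: ✓ (all of [4,4])
  i=4: ✓ (all of [5,5])
  i=5: ✓ (all of [6,6])

0, 1, 3, 4, 5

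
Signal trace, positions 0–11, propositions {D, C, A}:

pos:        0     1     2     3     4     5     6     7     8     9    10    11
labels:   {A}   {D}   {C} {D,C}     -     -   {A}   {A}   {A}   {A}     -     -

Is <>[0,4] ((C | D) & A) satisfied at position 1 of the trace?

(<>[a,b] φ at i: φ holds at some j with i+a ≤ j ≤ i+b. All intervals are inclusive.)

No

Check ((C | D) & A) at each j in [1,5]:
  j=1: false
  j=2: false
  j=3: false
  j=4: false
  j=5: false
No position in the window satisfies it → formula fails.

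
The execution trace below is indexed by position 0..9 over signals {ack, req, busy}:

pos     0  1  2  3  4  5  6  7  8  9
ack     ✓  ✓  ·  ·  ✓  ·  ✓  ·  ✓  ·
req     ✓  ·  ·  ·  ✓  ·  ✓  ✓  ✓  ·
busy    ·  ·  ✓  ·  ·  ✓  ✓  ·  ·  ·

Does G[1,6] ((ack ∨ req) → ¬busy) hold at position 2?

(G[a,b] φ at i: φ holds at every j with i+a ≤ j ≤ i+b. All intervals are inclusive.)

Check ((ack ∨ req) → ¬busy) at every j in [3,8]:
  j=3: antecedent false → ✓
  j=4: antecedent true; consequent true → ✓
  j=5: antecedent false → ✓
  j=6: antecedent true; consequent false → ✗
  j=7: antecedent true; consequent true → ✓
  j=8: antecedent true; consequent true → ✓
Fails at j=6 → formula fails.

Does not hold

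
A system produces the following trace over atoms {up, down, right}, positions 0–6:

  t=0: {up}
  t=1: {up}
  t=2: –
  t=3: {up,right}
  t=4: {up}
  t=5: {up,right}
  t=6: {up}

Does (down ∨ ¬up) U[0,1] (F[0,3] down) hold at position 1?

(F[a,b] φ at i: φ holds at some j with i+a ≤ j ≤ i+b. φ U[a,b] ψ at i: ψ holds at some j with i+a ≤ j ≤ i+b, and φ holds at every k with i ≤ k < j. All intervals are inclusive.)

No

Need some j in [1,2] with F[0,3] down, and (down ∨ ¬up) at every k in [1,j-1].
  j=1: F[0,3] down — fails (none in [1,4]).
  j=2: F[0,3] down — fails (none in [2,5]).
No j in the window works → until fails.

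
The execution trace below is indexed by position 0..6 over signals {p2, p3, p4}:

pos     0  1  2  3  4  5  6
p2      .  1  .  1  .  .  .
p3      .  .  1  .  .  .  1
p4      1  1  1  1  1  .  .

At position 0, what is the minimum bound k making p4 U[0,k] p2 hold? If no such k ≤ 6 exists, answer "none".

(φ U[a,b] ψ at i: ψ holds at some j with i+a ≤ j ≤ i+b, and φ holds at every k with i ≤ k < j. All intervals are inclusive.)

1

Need earliest j ≥ 0 with p2, and p4 at every k in [0,j-1].
  j=0: rhs fails.
  j=1: rhs holds; lhs holds on [0,0]. k = 1.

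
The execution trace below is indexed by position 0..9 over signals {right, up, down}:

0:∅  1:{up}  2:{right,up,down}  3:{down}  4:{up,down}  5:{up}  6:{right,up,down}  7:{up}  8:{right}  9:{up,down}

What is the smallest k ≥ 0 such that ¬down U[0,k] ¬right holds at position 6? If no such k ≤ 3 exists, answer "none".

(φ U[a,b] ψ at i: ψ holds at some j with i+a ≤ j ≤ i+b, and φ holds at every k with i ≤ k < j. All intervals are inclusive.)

Need earliest j ≥ 6 with ¬right, and ¬down at every k in [6,j-1].
  j=6: rhs fails.
  j=7: rhs holds but lhs fails at k=6.
  j=8: rhs fails.
  j=9: rhs holds but lhs fails at k=6.
No witness within the range → none.

none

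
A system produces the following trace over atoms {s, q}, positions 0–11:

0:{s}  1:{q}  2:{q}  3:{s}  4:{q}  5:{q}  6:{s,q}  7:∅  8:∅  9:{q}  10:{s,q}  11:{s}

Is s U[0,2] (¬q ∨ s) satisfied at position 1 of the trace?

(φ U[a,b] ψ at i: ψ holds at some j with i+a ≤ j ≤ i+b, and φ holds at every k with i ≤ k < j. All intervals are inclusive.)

False

Need some j in [1,3] with (¬q ∨ s), and s at every k in [1,j-1].
  j=1: (¬q ∨ s) false.
  j=2: (¬q ∨ s) false.
  j=3: (¬q ∨ s) holds, but s fails at k=1 → not this j.
No j in the window works → until fails.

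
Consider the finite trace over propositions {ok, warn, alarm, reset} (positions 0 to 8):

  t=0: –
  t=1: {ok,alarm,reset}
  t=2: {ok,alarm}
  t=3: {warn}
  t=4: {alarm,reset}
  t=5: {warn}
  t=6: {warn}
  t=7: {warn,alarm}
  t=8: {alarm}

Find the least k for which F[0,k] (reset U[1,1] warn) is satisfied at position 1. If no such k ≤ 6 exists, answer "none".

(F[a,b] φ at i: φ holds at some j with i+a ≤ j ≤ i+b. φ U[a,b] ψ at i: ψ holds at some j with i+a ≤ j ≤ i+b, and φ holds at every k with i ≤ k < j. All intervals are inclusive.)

3

Scan j = 1,2,… for (reset U[1,1] warn):
  j=1: fails
  j=2: fails
  j=3: fails
  j=4: holds
First hit at j=4, so smallest k = 4-1 = 3.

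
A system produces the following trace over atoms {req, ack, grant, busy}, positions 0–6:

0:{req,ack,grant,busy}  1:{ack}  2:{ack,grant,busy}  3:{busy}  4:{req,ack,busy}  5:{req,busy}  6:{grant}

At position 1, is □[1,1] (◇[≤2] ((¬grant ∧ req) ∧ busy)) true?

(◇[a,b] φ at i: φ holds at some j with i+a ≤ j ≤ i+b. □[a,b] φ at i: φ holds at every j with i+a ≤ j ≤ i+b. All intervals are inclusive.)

Check ◇[≤2] ((¬grant ∧ req) ∧ busy) at every j in [2,2]:
  j=2: holds (witness at 4)
All positions satisfy it → formula holds.

True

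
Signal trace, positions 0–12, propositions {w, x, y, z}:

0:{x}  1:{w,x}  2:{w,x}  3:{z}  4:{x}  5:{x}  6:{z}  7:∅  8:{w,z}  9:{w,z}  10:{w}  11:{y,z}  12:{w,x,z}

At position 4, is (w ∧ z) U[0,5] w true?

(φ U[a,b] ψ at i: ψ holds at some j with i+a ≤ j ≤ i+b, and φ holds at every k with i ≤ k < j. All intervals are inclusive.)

Need some j in [4,9] with w, and (w ∧ z) at every k in [4,j-1].
  j=4: w false.
  j=5: w false.
  j=6: w false.
  j=7: w false.
  j=8: w holds, but (w ∧ z) fails at k=4 → not this j.
  j=9: w holds, but (w ∧ z) fails at k=4 → not this j.
No j in the window works → until fails.

No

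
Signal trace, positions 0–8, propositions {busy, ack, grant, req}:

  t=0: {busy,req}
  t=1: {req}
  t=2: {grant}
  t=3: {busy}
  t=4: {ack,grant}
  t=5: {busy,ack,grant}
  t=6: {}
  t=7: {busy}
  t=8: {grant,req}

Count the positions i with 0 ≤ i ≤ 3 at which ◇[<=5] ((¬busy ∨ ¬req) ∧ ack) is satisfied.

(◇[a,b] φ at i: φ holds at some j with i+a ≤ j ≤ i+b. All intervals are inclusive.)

4

Evaluate at each i in [0,3]:
  i=0: ✓ (witness j=4)
  i=1: ✓ (witness j=4)
  i=2: ✓ (witness j=4)
  i=3: ✓ (witness j=4)
Positions where it holds: {0, 1, 2, 3} → 4.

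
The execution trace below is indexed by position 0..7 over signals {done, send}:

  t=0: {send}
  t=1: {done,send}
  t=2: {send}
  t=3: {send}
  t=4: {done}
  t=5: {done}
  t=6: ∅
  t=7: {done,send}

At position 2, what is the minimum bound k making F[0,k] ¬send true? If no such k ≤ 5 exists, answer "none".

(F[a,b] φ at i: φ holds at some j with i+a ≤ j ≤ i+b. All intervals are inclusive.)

Scan j = 2,3,… for ¬send:
  j=2: fails
  j=3: fails
  j=4: holds
First hit at j=4, so smallest k = 4-2 = 2.

2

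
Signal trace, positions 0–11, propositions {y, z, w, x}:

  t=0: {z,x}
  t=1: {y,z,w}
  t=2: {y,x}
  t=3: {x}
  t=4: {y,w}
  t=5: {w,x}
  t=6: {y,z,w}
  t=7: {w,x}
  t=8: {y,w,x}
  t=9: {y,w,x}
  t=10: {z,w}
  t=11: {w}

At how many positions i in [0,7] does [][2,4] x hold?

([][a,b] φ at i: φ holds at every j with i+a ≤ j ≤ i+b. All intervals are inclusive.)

1

Evaluate at each i in [0,7]:
  i=0: ✗ (fails at j=4)
  i=1: ✗ (fails at j=4)
  i=2: ✗ (fails at j=4)
  i=3: ✗ (fails at j=6)
  i=4: ✗ (fails at j=6)
  i=5: ✓ (all of [7,9])
  i=6: ✗ (fails at j=10)
  i=7: ✗ (fails at j=10)
Positions where it holds: {5} → 1.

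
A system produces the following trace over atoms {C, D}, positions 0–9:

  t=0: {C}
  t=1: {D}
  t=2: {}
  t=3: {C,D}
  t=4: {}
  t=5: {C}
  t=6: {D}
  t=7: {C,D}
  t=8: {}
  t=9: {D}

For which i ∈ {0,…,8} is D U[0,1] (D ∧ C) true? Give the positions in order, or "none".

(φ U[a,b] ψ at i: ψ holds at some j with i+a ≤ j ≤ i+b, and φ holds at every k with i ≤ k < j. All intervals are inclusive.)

Evaluate at each i in [0,8]:
  i=0: ✗ (no rhs in [0,1])
  i=1: ✗ (no rhs in [1,2])
  i=2: ✗ (lhs fails at k=2 before rhs at j=3)
  i=3: ✓ (rhs at j=3)
  i=4: ✗ (no rhs in [4,5])
  i=5: ✗ (no rhs in [5,6])
  i=6: ✓ (rhs at j=7; lhs holds on [6,6])
  i=7: ✓ (rhs at j=7)
  i=8: ✗ (no rhs in [8,9])

3, 6, 7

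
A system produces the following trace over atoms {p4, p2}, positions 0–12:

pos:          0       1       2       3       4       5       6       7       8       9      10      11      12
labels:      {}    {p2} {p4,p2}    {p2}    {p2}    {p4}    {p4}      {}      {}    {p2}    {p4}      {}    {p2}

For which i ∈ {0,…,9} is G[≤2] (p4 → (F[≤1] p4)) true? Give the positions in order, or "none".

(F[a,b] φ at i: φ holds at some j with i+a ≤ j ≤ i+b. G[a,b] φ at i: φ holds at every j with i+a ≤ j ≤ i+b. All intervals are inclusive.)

0, 1, 2, 3, 4, 5, 6, 7, 8, 9

Evaluate at each i in [0,9]:
  i=0: ✓ (all of [0,2])
  i=1: ✓ (all of [1,3])
  i=2: ✓ (all of [2,4])
  i=3: ✓ (all of [3,5])
  i=4: ✓ (all of [4,6])
  i=5: ✓ (all of [5,7])
  i=6: ✓ (all of [6,8])
  i=7: ✓ (all of [7,9])
  i=8: ✓ (all of [8,10])
  i=9: ✓ (all of [9,11])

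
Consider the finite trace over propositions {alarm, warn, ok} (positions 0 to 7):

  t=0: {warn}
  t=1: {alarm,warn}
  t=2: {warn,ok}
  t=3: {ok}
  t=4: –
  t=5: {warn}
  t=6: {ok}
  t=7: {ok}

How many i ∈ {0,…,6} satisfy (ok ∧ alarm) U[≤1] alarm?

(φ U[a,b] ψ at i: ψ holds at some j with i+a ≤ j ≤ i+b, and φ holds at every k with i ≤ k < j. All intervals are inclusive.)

1

Evaluate at each i in [0,6]:
  i=0: ✗ (lhs fails at k=0 before rhs at j=1)
  i=1: ✓ (rhs at j=1)
  i=2: ✗ (no rhs in [2,3])
  i=3: ✗ (no rhs in [3,4])
  i=4: ✗ (no rhs in [4,5])
  i=5: ✗ (no rhs in [5,6])
  i=6: ✗ (no rhs in [6,7])
Positions where it holds: {1} → 1.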